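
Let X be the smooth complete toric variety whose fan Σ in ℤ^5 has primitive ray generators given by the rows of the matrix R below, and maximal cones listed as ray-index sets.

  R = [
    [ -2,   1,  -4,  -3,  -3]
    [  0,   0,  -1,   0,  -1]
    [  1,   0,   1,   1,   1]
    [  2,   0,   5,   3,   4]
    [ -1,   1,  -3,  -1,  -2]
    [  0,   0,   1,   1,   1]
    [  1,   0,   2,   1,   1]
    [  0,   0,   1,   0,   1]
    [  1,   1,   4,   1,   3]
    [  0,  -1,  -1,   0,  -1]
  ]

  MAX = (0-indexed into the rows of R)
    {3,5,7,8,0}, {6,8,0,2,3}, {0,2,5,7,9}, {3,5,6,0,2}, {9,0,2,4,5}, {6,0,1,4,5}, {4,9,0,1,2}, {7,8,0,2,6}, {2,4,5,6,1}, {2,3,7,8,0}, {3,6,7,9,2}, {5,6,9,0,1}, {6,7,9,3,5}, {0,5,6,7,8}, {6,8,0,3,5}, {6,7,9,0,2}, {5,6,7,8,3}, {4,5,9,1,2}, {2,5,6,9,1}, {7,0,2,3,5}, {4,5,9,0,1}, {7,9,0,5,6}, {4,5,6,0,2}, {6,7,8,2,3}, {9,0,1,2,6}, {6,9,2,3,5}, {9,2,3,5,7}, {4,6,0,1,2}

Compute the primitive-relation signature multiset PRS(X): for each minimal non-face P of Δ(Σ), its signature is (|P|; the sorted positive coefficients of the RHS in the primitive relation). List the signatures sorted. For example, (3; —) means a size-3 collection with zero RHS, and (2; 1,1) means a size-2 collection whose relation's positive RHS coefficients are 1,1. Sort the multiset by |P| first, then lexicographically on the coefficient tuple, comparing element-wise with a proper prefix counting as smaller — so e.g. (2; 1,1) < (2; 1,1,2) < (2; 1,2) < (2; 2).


The 14 primitive collections of Σ (r=10, n=5):

  • {1,7}:  v_{1} + v_{7} = 0 — sig = (2; —)
  • {8,9}:  v_{8} + v_{9} = v_{6} + v_{7} — sig = (2; 1,1)
  • {1,3}:  v_{1} + v_{3} = v_{2} + v_{5} + v_{6} — sig = (2; 1,1,1)
  • {1,8}:  v_{1} + v_{8} = v_{0} + v_{3} + v_{6} — sig = (2; 1,1,1)
  • {4,7}:  v_{4} + v_{7} = v_{0} + v_{2} + v_{5} — sig = (2; 1,1,1)
  • {4,8}:  v_{4} + v_{8} = 2·v_{0} + v_{2} + v_{3} + v_{5} + v_{6} — sig = (2; 1,1,1,1,2)
  • {3,4}:  v_{3} + v_{4} = v_{0} + 2·v_{2} + 2·v_{5} + v_{6} — sig = (2; 1,1,2,2)
  • {0,3,9}:  v_{0} + v_{3} + v_{9} = 0 — sig = (3; —)
  • {2,5,8}:  v_{2} + v_{5} + v_{8} = v_{0} + 2·v_{3} — sig = (3; 1,2)
  • {4,6,9}:  v_{4} + v_{6} + v_{9} = 2·v_{1} — sig = (3; 2)
  • {0,1,2,5}:  v_{0} + v_{1} + v_{2} + v_{5} = v_{4} — sig = (4; 1)
  • {0,3,6,7}:  v_{0} + v_{3} + v_{6} + v_{7} = v_{8} — sig = (4; 1)
  • {2,5,6,7}:  v_{2} + v_{5} + v_{6} + v_{7} = v_{3} — sig = (4; 1)
  • {0,2,5,6,9}:  v_{0} + v_{2} + v_{5} + v_{6} + v_{9} = v_{1} — sig = (5; 1)

Sorted signature multiset PRS(X):
    (2; —)
    (2; 1,1)
    (2; 1,1,1)
    (2; 1,1,1)
    (2; 1,1,1)
    (2; 1,1,1,1,2)
    (2; 1,1,2,2)
    (3; —)
    (3; 1,2)
    (3; 2)
    (4; 1)
    (4; 1)
    (4; 1)
    (5; 1)


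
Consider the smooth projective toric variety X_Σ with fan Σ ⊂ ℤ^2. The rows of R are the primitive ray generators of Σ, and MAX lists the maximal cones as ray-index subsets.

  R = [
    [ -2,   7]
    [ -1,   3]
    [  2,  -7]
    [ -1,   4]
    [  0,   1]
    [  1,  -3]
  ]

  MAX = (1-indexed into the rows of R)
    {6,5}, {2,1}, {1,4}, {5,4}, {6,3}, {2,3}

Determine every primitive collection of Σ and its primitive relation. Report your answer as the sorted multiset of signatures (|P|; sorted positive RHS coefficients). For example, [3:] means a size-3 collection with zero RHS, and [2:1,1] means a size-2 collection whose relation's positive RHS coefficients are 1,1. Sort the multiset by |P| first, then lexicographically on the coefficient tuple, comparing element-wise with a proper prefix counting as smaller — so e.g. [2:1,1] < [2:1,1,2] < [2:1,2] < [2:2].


Σ has 9 primitive collections:

  • {1,3}:  v_{1} + v_{3} = 0  →  sig = [2:]
  • {2,6}:  v_{2} + v_{6} = 0  →  sig = [2:]
  • {1,6}:  v_{1} + v_{6} = v_{4}  →  sig = [2:1]
  • {2,4}:  v_{2} + v_{4} = v_{1}  →  sig = [2:1]
  • {2,5}:  v_{2} + v_{5} = v_{4}  →  sig = [2:1]
  • {3,4}:  v_{3} + v_{4} = v_{6}  →  sig = [2:1]
  • {4,6}:  v_{4} + v_{6} = v_{5}  →  sig = [2:1]
  • {1,5}:  v_{1} + v_{5} = 2·v_{4}  →  sig = [2:2]
  • {3,5}:  v_{3} + v_{5} = 2·v_{6}  →  sig = [2:2]

so the primitive-relation signature multiset is
{ [2:] ×2,  [2:1] ×5,  [2:2] ×2 }


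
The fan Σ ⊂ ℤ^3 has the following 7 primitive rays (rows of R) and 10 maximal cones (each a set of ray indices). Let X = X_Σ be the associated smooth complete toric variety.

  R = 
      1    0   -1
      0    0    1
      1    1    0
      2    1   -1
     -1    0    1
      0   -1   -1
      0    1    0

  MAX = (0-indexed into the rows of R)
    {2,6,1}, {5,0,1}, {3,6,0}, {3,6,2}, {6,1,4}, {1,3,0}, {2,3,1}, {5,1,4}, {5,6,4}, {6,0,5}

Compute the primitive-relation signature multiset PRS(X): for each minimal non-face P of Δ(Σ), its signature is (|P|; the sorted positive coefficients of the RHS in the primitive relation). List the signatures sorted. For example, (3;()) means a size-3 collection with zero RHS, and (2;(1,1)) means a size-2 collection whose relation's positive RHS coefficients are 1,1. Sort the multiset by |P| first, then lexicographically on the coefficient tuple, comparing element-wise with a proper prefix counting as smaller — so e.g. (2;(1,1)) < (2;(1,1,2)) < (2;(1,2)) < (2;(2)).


Σ has 9 primitive collections:

  P={0,4}:  v_{0} + v_{4} = 0  so sig = (2;())
  P={0,2}:  v_{0} + v_{2} = v_{3}  so sig = (2;(1))
  P={2,5}:  v_{2} + v_{5} = v_{0}  so sig = (2;(1))
  P={3,4}:  v_{3} + v_{4} = v_{2}  so sig = (2;(1))
  P={2,4}:  v_{2} + v_{4} = v_{1} + v_{6}  so sig = (2;(1,1))
  P={3,5}:  v_{3} + v_{5} = 2·v_{0}  so sig = (2;(2))
  P={1,5,6}:  v_{1} + v_{5} + v_{6} = 0  so sig = (3;())
  P={0,1,6}:  v_{0} + v_{1} + v_{6} = v_{2}  so sig = (3;(1))
  P={1,3,6}:  v_{1} + v_{3} + v_{6} = 2·v_{2}  so sig = (3;(2))

Sorted signature multiset PRS(X):
[(2;()), (2;(1)), (2;(1)), (2;(1)), (2;(1,1)), (2;(2)), (3;()), (3;(1)), (3;(2))]


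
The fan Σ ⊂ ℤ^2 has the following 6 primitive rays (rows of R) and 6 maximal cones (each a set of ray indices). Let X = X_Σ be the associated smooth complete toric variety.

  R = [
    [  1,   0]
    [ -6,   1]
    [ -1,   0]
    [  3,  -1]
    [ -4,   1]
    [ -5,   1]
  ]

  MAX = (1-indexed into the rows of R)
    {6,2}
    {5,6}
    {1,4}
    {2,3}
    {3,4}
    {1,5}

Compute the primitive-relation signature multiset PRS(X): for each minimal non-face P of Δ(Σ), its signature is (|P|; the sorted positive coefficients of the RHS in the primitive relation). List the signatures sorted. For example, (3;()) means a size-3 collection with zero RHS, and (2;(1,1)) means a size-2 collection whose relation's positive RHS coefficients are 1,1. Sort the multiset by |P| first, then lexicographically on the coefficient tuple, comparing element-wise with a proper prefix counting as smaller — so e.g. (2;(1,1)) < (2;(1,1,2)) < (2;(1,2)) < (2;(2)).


The 9 primitive collections of Σ (r=6, n=2):

  • {1,3}:  v_{1} + v_{3} = 0  ⟹  sig = (2;())
  • {1,2}:  v_{1} + v_{2} = v_{6}  ⟹  sig = (2;(1))
  • {1,6}:  v_{1} + v_{6} = v_{5}  ⟹  sig = (2;(1))
  • {3,5}:  v_{3} + v_{5} = v_{6}  ⟹  sig = (2;(1))
  • {3,6}:  v_{3} + v_{6} = v_{2}  ⟹  sig = (2;(1))
  • {4,5}:  v_{4} + v_{5} = v_{3}  ⟹  sig = (2;(1))
  • {2,5}:  v_{2} + v_{5} = 2·v_{6}  ⟹  sig = (2;(2))
  • {4,6}:  v_{4} + v_{6} = 2·v_{3}  ⟹  sig = (2;(2))
  • {2,4}:  v_{2} + v_{4} = 3·v_{3}  ⟹  sig = (2;(3))

so the primitive-relation signature multiset is
    (2;())
    (2;(1))
    (2;(1))
    (2;(1))
    (2;(1))
    (2;(1))
    (2;(2))
    (2;(2))
    (2;(3))


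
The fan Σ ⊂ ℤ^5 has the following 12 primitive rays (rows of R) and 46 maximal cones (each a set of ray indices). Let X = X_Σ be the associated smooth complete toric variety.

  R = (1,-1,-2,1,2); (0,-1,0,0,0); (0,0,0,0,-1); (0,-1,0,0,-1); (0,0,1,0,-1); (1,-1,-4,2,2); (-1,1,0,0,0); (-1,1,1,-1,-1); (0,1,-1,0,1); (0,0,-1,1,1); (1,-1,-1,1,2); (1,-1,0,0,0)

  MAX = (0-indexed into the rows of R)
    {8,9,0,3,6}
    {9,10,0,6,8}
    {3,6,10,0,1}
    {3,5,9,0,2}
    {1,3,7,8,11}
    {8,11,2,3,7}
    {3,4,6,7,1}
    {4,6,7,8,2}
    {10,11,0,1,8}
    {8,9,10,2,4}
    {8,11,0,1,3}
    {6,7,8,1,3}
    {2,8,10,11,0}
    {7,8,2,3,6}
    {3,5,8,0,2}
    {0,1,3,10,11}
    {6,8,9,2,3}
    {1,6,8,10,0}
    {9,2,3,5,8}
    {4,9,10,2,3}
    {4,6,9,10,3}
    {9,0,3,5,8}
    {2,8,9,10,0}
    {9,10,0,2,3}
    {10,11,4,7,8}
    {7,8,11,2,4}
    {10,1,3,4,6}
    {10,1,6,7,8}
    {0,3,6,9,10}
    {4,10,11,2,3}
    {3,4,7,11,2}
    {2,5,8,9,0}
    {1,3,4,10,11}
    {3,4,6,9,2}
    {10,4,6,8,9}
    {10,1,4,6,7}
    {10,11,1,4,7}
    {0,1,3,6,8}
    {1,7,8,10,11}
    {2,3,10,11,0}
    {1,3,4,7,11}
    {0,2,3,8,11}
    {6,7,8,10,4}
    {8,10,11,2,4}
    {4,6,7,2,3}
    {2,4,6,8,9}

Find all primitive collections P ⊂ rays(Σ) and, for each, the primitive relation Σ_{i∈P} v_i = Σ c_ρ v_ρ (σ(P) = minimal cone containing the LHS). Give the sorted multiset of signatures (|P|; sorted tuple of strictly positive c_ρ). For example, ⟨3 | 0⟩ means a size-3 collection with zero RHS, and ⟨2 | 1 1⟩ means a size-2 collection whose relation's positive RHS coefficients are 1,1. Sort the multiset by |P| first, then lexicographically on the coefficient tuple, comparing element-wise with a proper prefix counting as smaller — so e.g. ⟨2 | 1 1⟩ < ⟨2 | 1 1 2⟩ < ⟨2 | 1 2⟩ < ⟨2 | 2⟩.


The 21 primitive collections of Σ (r=12, n=5):

  {6,11}:  v_{6} + v_{11} = 0  ⟹  sig = ⟨2 | 0⟩
  {1,2}:  v_{1} + v_{2} = v_{3}  ⟹  sig = ⟨2 | 1⟩
  {7,9}:  v_{7} + v_{9} = v_{6}  ⟹  sig = ⟨2 | 1⟩
  {0,4}:  v_{0} + v_{4} = v_{2} + v_{10}  ⟹  sig = ⟨2 | 1 1⟩
  {0,7}:  v_{0} + v_{7} = v_{1} + v_{8}  ⟹  sig = ⟨2 | 1 1⟩
  {9,11}:  v_{9} + v_{11} = v_{2} + v_{10}  ⟹  sig = ⟨2 | 1 1⟩
  {1,9}:  v_{1} + v_{9} = v_{3} + v_{6} + v_{10}  ⟹  sig = ⟨2 | 1 1 1⟩
  {1,5}:  v_{1} + v_{5} = v_{0} + 2·v_{3} + v_{8} + v_{9}  ⟹  sig = ⟨2 | 1 1 1 2⟩
  {4,5}:  v_{4} + v_{5} = v_{0} + 2·v_{2} + v_{9}  ⟹  sig = ⟨2 | 1 1 2⟩
  {5,10}:  v_{5} + v_{10} = 2·v_{0} + v_{2} + v_{9}  ⟹  sig = ⟨2 | 1 1 2⟩
  {5,7}:  v_{5} + v_{7} = 2·v_{3} + 2·v_{8} + v_{9}  ⟹  sig = ⟨2 | 1 2 2⟩
  {5,11}:  v_{5} + v_{11} = 2·v_{0} + 2·v_{2}  ⟹  sig = ⟨2 | 2 2⟩
  {5,6}:  v_{5} + v_{6} = 2·v_{3} + 2·v_{8} + 2·v_{9}  ⟹  sig = ⟨2 | 2 2 2⟩
  {1,4,8}:  v_{1} + v_{4} + v_{8} = 0  ⟹  sig = ⟨3 | 0⟩
  {2,7,10}:  v_{2} + v_{7} + v_{10} = 0  ⟹  sig = ⟨3 | 0⟩
  {2,6,10}:  v_{2} + v_{6} + v_{10} = v_{9}  ⟹  sig = ⟨3 | 1⟩
  {3,4,8}:  v_{3} + v_{4} + v_{8} = v_{2}  ⟹  sig = ⟨3 | 1⟩
  {3,7,10}:  v_{3} + v_{7} + v_{10} = v_{1}  ⟹  sig = ⟨3 | 1⟩
  {3,8,10}:  v_{3} + v_{8} + v_{10} = v_{0}  ⟹  sig = ⟨3 | 1⟩
  {0,2,6}:  v_{0} + v_{2} + v_{6} = v_{3} + v_{8} + v_{9}  ⟹  sig = ⟨3 | 1 1 1⟩
  {0,2,3,8,9}:  v_{0} + v_{2} + v_{3} + v_{8} + v_{9} = v_{5}  ⟹  sig = ⟨5 | 1⟩

Sorted signature multiset PRS(X):
    ⟨2 | 0⟩
    ⟨2 | 1⟩
    ⟨2 | 1⟩
    ⟨2 | 1 1⟩
    ⟨2 | 1 1⟩
    ⟨2 | 1 1⟩
    ⟨2 | 1 1 1⟩
    ⟨2 | 1 1 1 2⟩
    ⟨2 | 1 1 2⟩
    ⟨2 | 1 1 2⟩
    ⟨2 | 1 2 2⟩
    ⟨2 | 2 2⟩
    ⟨2 | 2 2 2⟩
    ⟨3 | 0⟩
    ⟨3 | 0⟩
    ⟨3 | 1⟩
    ⟨3 | 1⟩
    ⟨3 | 1⟩
    ⟨3 | 1⟩
    ⟨3 | 1 1 1⟩
    ⟨5 | 1⟩


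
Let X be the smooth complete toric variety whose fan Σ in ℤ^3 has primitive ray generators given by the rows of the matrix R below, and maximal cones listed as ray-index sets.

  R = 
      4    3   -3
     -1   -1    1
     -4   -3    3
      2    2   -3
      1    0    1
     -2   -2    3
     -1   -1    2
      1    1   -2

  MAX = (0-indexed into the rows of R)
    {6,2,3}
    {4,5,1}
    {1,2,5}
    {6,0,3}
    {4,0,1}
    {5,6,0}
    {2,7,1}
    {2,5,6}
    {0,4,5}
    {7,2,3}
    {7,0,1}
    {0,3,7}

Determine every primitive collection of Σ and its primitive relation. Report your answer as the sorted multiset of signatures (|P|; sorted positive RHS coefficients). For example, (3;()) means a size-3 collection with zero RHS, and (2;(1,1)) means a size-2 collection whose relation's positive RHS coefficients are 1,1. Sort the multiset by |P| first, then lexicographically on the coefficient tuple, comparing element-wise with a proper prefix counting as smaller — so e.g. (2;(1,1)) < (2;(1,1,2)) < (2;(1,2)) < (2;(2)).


The 11 primitive collections of Σ (r=8, n=3):

  • {0,2}:  v_{0} + v_{2} = 0 — sig = (2;())
  • {3,5}:  v_{3} + v_{5} = 0 — sig = (2;())
  • {6,7}:  v_{6} + v_{7} = 0 — sig = (2;())
  • {1,3}:  v_{1} + v_{3} = v_{7} — sig = (2;(1))
  • {1,6}:  v_{1} + v_{6} = v_{5} — sig = (2;(1))
  • {5,7}:  v_{5} + v_{7} = v_{1} — sig = (2;(1))
  • {2,4}:  v_{2} + v_{4} = v_{1} + v_{5} — sig = (2;(1,1))
  • {3,4}:  v_{3} + v_{4} = v_{0} + v_{1} — sig = (2;(1,1))
  • {4,6}:  v_{4} + v_{6} = v_{0} + 2·v_{5} — sig = (2;(1,2))
  • {4,7}:  v_{4} + v_{7} = v_{0} + 2·v_{1} — sig = (2;(1,2))
  • {0,1,5}:  v_{0} + v_{1} + v_{5} = v_{4} — sig = (3;(1))

so the primitive-relation signature multiset is
[(2;()), (2;()), (2;()), (2;(1)), (2;(1)), (2;(1)), (2;(1,1)), (2;(1,1)), (2;(1,2)), (2;(1,2)), (3;(1))]


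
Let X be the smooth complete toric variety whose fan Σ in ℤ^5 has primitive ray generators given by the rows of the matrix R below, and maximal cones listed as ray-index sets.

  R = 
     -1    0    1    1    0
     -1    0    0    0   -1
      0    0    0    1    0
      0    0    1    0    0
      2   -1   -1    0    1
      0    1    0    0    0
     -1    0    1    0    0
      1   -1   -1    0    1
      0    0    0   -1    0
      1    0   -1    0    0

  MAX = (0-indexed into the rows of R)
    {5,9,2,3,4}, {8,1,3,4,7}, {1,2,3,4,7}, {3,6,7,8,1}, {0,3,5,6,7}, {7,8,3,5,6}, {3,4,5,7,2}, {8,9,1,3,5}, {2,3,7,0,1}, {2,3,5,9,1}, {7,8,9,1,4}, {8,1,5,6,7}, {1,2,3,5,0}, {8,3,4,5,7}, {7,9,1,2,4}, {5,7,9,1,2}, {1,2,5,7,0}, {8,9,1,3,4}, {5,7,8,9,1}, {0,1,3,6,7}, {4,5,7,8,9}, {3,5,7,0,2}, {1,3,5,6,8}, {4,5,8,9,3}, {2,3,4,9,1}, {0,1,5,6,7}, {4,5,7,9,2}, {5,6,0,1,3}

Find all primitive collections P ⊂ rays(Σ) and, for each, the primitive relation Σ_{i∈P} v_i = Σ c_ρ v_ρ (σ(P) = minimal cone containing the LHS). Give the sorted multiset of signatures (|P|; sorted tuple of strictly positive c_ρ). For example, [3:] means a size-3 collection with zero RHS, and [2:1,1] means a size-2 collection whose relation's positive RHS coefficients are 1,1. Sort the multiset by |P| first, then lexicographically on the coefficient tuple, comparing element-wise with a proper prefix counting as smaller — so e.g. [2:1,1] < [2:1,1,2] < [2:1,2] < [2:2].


Primitive collections (10):

  • {2,8}:  v_{2} + v_{8} = 0  →  sig = [2:]
  • {6,9}:  v_{6} + v_{9} = 0  →  sig = [2:]
  • {0,8}:  v_{0} + v_{8} = v_{6}  →  sig = [2:1]
  • {0,9}:  v_{0} + v_{9} = v_{2}  →  sig = [2:1]
  • {2,6}:  v_{2} + v_{6} = v_{0}  →  sig = [2:1]
  • {4,6}:  v_{4} + v_{6} = v_{3} + v_{7}  →  sig = [2:1,1]
  • {0,4}:  v_{0} + v_{4} = v_{2} + v_{3} + v_{7}  →  sig = [2:1,1,1]
  • {1,4,5}:  v_{1} + v_{4} + v_{5} = v_{9}  →  sig = [3:1]
  • {3,7,9}:  v_{3} + v_{7} + v_{9} = v_{4}  →  sig = [3:1]
  • {1,3,5,7}:  v_{1} + v_{3} + v_{5} + v_{7} = 0  →  sig = [4:]

Sorted signature multiset PRS(X):
[[2:], [2:], [2:1], [2:1], [2:1], [2:1,1], [2:1,1,1], [3:1], [3:1], [4:]]


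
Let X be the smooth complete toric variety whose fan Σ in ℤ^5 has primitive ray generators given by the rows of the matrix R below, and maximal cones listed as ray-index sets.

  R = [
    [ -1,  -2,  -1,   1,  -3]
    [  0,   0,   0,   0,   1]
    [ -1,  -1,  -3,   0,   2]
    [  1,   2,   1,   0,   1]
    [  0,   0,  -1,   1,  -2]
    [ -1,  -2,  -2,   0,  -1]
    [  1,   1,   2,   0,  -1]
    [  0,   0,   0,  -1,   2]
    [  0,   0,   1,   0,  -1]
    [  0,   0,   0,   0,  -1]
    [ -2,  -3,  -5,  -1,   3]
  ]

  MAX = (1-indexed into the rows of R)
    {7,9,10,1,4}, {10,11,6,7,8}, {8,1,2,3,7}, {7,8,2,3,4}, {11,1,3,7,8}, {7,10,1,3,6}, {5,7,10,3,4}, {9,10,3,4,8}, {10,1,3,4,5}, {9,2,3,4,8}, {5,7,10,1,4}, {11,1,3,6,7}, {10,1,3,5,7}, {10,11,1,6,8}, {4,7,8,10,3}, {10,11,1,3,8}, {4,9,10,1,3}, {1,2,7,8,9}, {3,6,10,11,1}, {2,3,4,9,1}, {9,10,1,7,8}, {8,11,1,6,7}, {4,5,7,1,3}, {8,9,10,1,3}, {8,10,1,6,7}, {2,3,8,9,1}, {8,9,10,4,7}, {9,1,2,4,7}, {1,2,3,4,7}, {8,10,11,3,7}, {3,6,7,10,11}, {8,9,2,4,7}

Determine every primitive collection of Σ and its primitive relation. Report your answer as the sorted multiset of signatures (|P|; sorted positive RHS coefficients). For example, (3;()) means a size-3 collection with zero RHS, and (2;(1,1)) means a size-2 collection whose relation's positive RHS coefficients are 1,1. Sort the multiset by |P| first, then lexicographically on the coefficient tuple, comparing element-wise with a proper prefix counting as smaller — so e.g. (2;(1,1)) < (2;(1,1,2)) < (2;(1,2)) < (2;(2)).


|primitive collections| = 18. Relations:

  • {2,10}:  v_{2} + v_{10} = 0  ⇒ sig = (2;())
  • {4,6}:  v_{4} + v_{6} = v_{3} + v_{7} + v_{10}  ⇒ sig = (2;(1,1,1))
  • {5,8}:  v_{5} + v_{8} = v_{3} + v_{7} + v_{10}  ⇒ sig = (2;(1,1,1))
  • {5,9}:  v_{5} + v_{9} = v_{1} + v_{4} + v_{10}  ⇒ sig = (2;(1,1,1))
  • {6,9}:  v_{6} + v_{9} = v_{1} + v_{8} + v_{10}  ⇒ sig = (2;(1,1,1))
  • {2,5}:  v_{2} + v_{5} = v_{1} + v_{3} + v_{4} + v_{7}  ⇒ sig = (2;(1,1,1,1))
  • {2,6}:  v_{2} + v_{6} = v_{1} + v_{3} + v_{7} + v_{8}  ⇒ sig = (2;(1,1,1,1))
  • {4,11}:  v_{4} + v_{11} = 2·v_{3} + v_{7} + v_{8} + v_{10}  ⇒ sig = (2;(1,1,1,2))
  • {5,11}:  v_{5} + v_{11} = 2·v_{3} + v_{6} + v_{7} + v_{10}  ⇒ sig = (2;(1,1,1,2))
  • {9,11}:  v_{9} + v_{11} = v_{1} + v_{3} + 2·v_{8} + v_{10}  ⇒ sig = (2;(1,1,1,2))
  • {2,11}:  v_{2} + v_{11} = v_{1} + 2·v_{3} + v_{7} + 2·v_{8}  ⇒ sig = (2;(1,1,2,2))
  • {5,6}:  v_{5} + v_{6} = v_{1} + 2·v_{3} + 2·v_{7} + 2·v_{10}  ⇒ sig = (2;(1,2,2,2))
  • {1,4,8}:  v_{1} + v_{4} + v_{8} = 0  ⇒ sig = (3;())
  • {3,7,9}:  v_{3} + v_{7} + v_{9} = 0  ⇒ sig = (3;())
  • {3,6,8}:  v_{3} + v_{6} + v_{8} = v_{11}  ⇒ sig = (3;(1))
  • {1,7,10,11}:  v_{1} + v_{7} + v_{10} + v_{11} = 2·v_{6}  ⇒ sig = (4;(2))
  • {1,3,4,7,10}:  v_{1} + v_{3} + v_{4} + v_{7} + v_{10} = v_{5}  ⇒ sig = (5;(1))
  • {1,3,7,8,10}:  v_{1} + v_{3} + v_{7} + v_{8} + v_{10} = v_{6}  ⇒ sig = (5;(1))

Hence PRS(X_Σ) =
    |P|=2: 12 collections, coeffs (), (1,1,1), (1,1,1), (1,1,1), (1,1,1), (1,1,1,1), (1,1,1,1), (1,1,1,2), (1,1,1,2), (1,1,1,2), (1,1,2,2), (1,2,2,2)
    |P|=3: 3 collections, coeffs (), (), (1)
    |P|=4: 1 collection, coeffs (2)
    |P|=5: 2 collections, coeffs (1), (1)


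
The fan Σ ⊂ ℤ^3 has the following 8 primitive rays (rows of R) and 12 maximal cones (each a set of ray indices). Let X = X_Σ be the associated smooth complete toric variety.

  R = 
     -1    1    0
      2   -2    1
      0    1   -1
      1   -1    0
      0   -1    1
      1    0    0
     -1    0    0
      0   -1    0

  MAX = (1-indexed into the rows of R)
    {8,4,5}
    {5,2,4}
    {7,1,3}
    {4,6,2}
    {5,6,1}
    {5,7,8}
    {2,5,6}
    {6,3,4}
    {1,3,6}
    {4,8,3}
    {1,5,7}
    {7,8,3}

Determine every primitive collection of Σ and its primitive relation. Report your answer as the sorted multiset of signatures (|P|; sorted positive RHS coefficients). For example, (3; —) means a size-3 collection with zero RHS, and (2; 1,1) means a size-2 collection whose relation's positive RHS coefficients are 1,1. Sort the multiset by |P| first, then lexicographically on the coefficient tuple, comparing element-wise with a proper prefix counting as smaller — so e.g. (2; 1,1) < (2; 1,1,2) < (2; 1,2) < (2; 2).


11 collections generate NE(X_Σ); each relation:

  P={1,4}:  v_{1} + v_{4} = 0 ; sig = (2; —)
  P={3,5}:  v_{3} + v_{5} = 0 ; sig = (2; —)
  P={6,7}:  v_{6} + v_{7} = 0 ; sig = (2; —)
  P={1,8}:  v_{1} + v_{8} = v_{7} ; sig = (2; 1)
  P={4,7}:  v_{4} + v_{7} = v_{8} ; sig = (2; 1)
  P={6,8}:  v_{6} + v_{8} = v_{4} ; sig = (2; 1)
  P={1,2}:  v_{1} + v_{2} = v_{5} + v_{6} ; sig = (2; 1,1)
  P={2,3}:  v_{2} + v_{3} = v_{4} + v_{6} ; sig = (2; 1,1)
  P={2,7}:  v_{2} + v_{7} = v_{4} + v_{5} ; sig = (2; 1,1)
  P={2,8}:  v_{2} + v_{8} = 2·v_{4} + v_{5} ; sig = (2; 1,2)
  P={4,5,6}:  v_{4} + v_{5} + v_{6} = v_{2} ; sig = (3; 1)

Sorted signature multiset PRS(X):
{ (2; —) ×3,  (2; 1) ×3,  (2; 1,1) ×3,  (2; 1,2),  (3; 1) }


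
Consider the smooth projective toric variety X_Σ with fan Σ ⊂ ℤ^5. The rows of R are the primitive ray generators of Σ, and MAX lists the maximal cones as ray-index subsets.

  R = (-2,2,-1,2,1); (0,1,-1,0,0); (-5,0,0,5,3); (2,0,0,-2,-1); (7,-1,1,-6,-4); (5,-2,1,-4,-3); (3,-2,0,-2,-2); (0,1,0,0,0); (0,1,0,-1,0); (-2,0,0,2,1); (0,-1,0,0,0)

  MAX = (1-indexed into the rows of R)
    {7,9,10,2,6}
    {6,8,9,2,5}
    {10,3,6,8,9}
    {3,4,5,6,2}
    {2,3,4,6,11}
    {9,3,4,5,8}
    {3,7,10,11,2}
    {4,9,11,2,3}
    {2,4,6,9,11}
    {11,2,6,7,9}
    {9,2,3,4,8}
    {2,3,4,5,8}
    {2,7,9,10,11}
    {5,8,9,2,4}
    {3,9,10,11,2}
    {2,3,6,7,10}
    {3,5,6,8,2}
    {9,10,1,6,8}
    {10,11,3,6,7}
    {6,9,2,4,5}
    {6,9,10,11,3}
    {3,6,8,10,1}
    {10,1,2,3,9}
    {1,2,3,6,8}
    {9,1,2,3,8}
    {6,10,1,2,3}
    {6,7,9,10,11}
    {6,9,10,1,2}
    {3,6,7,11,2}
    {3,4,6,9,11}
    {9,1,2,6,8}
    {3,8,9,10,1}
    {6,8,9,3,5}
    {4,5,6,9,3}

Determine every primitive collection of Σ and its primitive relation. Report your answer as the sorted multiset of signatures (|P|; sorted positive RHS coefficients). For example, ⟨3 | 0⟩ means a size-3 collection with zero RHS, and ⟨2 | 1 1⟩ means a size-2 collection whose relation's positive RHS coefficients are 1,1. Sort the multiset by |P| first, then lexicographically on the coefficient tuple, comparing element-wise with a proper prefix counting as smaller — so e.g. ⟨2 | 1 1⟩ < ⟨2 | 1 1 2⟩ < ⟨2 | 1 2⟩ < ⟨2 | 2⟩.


Δ(Σ) — 11 vertices, 18 min non-faces:

  • {4,10}:  v_{4} + v_{10} = 0 — sig = ⟨2 | 0⟩
  • {8,11}:  v_{8} + v_{11} = 0 — sig = ⟨2 | 0⟩
  • {1,4}:  v_{1} + v_{4} = v_{2} + v_{8} — sig = ⟨2 | 1 1⟩
  • {1,11}:  v_{1} + v_{11} = v_{2} + v_{10} — sig = ⟨2 | 1 1⟩
  • {5,10}:  v_{5} + v_{10} = v_{6} + v_{8} — sig = ⟨2 | 1 1⟩
  • {5,11}:  v_{5} + v_{11} = v_{4} + v_{6} — sig = ⟨2 | 1 1⟩
  • {4,7}:  v_{4} + v_{7} = v_{2} + v_{6} + v_{11} — sig = ⟨2 | 1 1 1⟩
  • {7,8}:  v_{7} + v_{8} = v_{2} + v_{6} + v_{10} — sig = ⟨2 | 1 1 1⟩
  • {1,5}:  v_{1} + v_{5} = v_{2} + v_{6} + 2·v_{8} — sig = ⟨2 | 1 1 2⟩
  • {5,7}:  v_{5} + v_{7} = v_{2} + 2·v_{6} — sig = ⟨2 | 1 2⟩
  • {1,7}:  v_{1} + v_{7} = 2·v_{2} + v_{6} + 2·v_{10} — sig = ⟨2 | 1 2 2⟩
  • {2,8,10}:  v_{2} + v_{8} + v_{10} = v_{1} — sig = ⟨3 | 1⟩
  • {4,6,8}:  v_{4} + v_{6} + v_{8} = v_{5} — sig = ⟨3 | 1⟩
  • {3,7,9}:  v_{3} + v_{7} + v_{9} = v_{10} + v_{11} — sig = ⟨3 | 1 1⟩
  • {2,3,6,9}:  v_{2} + v_{3} + v_{6} + v_{9} = 0 — sig = ⟨4 | 0⟩
  • {2,6,10,11}:  v_{2} + v_{6} + v_{10} + v_{11} = v_{7} — sig = ⟨4 | 1⟩
  • {1,3,6,9}:  v_{1} + v_{3} + v_{6} + v_{9} = v_{8} + v_{10} — sig = ⟨4 | 1 1⟩
  • {2,3,5,9}:  v_{2} + v_{3} + v_{5} + v_{9} = v_{4} + v_{8} — sig = ⟨4 | 1 1⟩

Hence PRS(X_Σ) =
{ ⟨2 | 0⟩ ×2,  ⟨2 | 1 1⟩ ×4,  ⟨2 | 1 1 1⟩ ×2,  ⟨2 | 1 1 2⟩,  ⟨2 | 1 2⟩,  ⟨2 | 1 2 2⟩,  ⟨3 | 1⟩ ×2,  ⟨3 | 1 1⟩,  ⟨4 | 0⟩,  ⟨4 | 1⟩,  ⟨4 | 1 1⟩ ×2 }


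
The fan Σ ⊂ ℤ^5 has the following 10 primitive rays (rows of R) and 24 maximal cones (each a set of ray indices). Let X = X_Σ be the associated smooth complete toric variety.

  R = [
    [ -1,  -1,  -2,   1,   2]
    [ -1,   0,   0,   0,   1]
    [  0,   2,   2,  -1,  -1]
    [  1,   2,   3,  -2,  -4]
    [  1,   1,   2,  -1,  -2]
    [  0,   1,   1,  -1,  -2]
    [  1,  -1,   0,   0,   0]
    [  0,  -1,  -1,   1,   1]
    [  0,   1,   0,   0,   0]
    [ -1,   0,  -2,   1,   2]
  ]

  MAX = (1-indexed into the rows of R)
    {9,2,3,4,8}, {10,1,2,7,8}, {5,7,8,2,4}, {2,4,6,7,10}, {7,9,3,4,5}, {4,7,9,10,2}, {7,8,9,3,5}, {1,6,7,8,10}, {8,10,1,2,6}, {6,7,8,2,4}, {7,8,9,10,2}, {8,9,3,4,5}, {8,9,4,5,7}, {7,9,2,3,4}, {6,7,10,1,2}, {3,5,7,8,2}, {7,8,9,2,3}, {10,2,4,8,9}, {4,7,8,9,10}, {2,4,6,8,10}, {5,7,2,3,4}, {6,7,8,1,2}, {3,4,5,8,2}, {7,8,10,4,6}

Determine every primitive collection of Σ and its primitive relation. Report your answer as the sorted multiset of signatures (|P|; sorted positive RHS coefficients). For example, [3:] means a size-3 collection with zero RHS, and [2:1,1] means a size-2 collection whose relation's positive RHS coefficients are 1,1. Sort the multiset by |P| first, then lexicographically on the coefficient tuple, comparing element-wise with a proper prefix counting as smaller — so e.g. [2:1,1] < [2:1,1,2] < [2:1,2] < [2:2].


Minimal non-faces — 14 found among 10 rays, 24 max cones:

  {1,5}:  v_{1} + v_{5} = 0  ⇒ sig = [2:]
  {1,4}:  v_{1} + v_{4} = v_{6}  ⇒ sig = [2:1]
  {1,9}:  v_{1} + v_{9} = v_{10}  ⇒ sig = [2:1]
  {5,6}:  v_{5} + v_{6} = v_{4}  ⇒ sig = [2:1]
  {5,10}:  v_{5} + v_{10} = v_{9}  ⇒ sig = [2:1]
  {1,3}:  v_{1} + v_{3} = v_{2} + v_{9}  ⇒ sig = [2:1,1]
  {6,9}:  v_{6} + v_{9} = v_{4} + v_{10}  ⇒ sig = [2:1,1]
  {3,6}:  v_{3} + v_{6} = v_{2} + v_{4} + v_{9}  ⇒ sig = [2:1,1,1]
  {3,10}:  v_{3} + v_{10} = v_{2} + 2·v_{9}  ⇒ sig = [2:1,2]
  {2,5,9}:  v_{2} + v_{5} + v_{9} = v_{3}  ⇒ sig = [3:1]
  {3,4,7,8}:  v_{3} + v_{4} + v_{7} + v_{8} = 2·v_{5}  ⇒ sig = [4:2]
  {2,4,7,8,10}:  v_{2} + v_{4} + v_{7} + v_{8} + v_{10} = 0  ⇒ sig = [5:]
  {2,4,7,8,9}:  v_{2} + v_{4} + v_{7} + v_{8} + v_{9} = v_{5}  ⇒ sig = [5:1]
  {2,6,7,8,10}:  v_{2} + v_{6} + v_{7} + v_{8} + v_{10} = v_{1}  ⇒ sig = [5:1]

Signatures (|P|; sorted positive RHS coefficients), sorted:
    |P|=2: 9 collections, coeffs (), (1), (1), (1), (1), (1,1), (1,1), (1,1,1), (1,2)
    |P|=3: 1 collection, coeffs (1)
    |P|=4: 1 collection, coeffs (2)
    |P|=5: 3 collections, coeffs (), (1), (1)


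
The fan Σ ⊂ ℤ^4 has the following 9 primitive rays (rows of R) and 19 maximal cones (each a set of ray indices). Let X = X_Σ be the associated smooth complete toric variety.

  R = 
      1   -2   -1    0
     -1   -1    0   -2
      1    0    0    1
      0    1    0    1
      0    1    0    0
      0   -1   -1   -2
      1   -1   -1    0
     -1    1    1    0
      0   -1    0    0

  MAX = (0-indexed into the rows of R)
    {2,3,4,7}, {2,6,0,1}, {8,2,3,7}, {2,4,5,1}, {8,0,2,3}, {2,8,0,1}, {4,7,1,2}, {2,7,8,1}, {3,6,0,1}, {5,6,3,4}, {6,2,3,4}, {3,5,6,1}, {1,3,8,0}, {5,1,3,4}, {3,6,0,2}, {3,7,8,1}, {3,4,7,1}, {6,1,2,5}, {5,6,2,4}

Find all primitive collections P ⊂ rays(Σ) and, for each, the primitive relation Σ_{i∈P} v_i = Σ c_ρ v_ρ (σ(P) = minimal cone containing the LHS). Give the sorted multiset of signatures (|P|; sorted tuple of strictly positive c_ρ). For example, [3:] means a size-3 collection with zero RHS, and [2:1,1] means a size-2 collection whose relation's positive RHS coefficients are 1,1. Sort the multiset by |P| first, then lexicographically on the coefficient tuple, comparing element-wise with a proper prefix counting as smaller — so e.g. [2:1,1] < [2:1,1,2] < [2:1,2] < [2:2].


Primitive collections (11):

  {4,8}:  v_{4} + v_{8} = 0  so sig = [2:]
  {6,7}:  v_{6} + v_{7} = 0  so sig = [2:]
  {0,4}:  v_{0} + v_{4} = v_{6}  so sig = [2:1]
  {0,7}:  v_{0} + v_{7} = v_{8}  so sig = [2:1]
  {6,8}:  v_{6} + v_{8} = v_{0}  so sig = [2:1]
  {5,7}:  v_{5} + v_{7} = v_{1} + v_{4}  so sig = [2:1,1]
  {5,8}:  v_{5} + v_{8} = v_{1} + v_{6}  so sig = [2:1,1]
  {0,5}:  v_{0} + v_{5} = v_{1} + 2·v_{6}  so sig = [2:1,2]
  {1,2,3}:  v_{1} + v_{2} + v_{3} = 0  so sig = [3:]
  {1,4,6}:  v_{1} + v_{4} + v_{6} = v_{5}  so sig = [3:1]
  {2,3,5}:  v_{2} + v_{3} + v_{5} = v_{4} + v_{6}  so sig = [3:1,1]

so the primitive-relation signature multiset is
[[2:], [2:], [2:1], [2:1], [2:1], [2:1,1], [2:1,1], [2:1,2], [3:], [3:1], [3:1,1]]


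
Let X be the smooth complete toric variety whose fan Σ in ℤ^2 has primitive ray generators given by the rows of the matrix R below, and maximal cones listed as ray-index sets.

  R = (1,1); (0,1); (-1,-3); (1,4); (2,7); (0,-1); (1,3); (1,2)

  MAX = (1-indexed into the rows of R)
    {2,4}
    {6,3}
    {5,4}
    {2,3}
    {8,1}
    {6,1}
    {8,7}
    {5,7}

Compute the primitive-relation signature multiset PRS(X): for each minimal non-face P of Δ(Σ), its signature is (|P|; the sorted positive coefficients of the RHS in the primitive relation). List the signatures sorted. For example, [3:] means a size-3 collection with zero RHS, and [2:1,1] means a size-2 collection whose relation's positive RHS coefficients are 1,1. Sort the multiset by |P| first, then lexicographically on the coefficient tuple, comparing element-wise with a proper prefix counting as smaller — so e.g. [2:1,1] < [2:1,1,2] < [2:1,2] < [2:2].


20 minimal non-faces of Δ(Σ) (on 8 rays):

  • {2,6}:  v_{2} + v_{6} = 0 — sig = [2:]
  • {3,7}:  v_{3} + v_{7} = 0 — sig = [2:]
  • {1,2}:  v_{1} + v_{2} = v_{8} — sig = [2:1]
  • {2,7}:  v_{2} + v_{7} = v_{4} — sig = [2:1]
  • {2,8}:  v_{2} + v_{8} = v_{7} — sig = [2:1]
  • {3,4}:  v_{3} + v_{4} = v_{2} — sig = [2:1]
  • {3,5}:  v_{3} + v_{5} = v_{4} — sig = [2:1]
  • {3,8}:  v_{3} + v_{8} = v_{6} — sig = [2:1]
  • {4,6}:  v_{4} + v_{6} = v_{7} — sig = [2:1]
  • {4,7}:  v_{4} + v_{7} = v_{5} — sig = [2:1]
  • {6,7}:  v_{6} + v_{7} = v_{8} — sig = [2:1]
  • {6,8}:  v_{6} + v_{8} = v_{1} — sig = [2:1]
  • {1,4}:  v_{1} + v_{4} = v_{7} + v_{8} — sig = [2:1,1]
  • {1,5}:  v_{1} + v_{5} = 2·v_{7} + v_{8} — sig = [2:1,2]
  • {1,3}:  v_{1} + v_{3} = 2·v_{6} — sig = [2:2]
  • {1,7}:  v_{1} + v_{7} = 2·v_{8} — sig = [2:2]
  • {2,5}:  v_{2} + v_{5} = 2·v_{4} — sig = [2:2]
  • {4,8}:  v_{4} + v_{8} = 2·v_{7} — sig = [2:2]
  • {5,6}:  v_{5} + v_{6} = 2·v_{7} — sig = [2:2]
  • {5,8}:  v_{5} + v_{8} = 3·v_{7} — sig = [2:3]

Signatures (|P|; sorted positive RHS coefficients), sorted:
    |P|=2: 20 collections, coeffs (), (), (1), (1), (1), (1), (1), (1), (1), (1), (1), (1), (1,1), (1,2), (2), (2), (2), (2), (2), (3)


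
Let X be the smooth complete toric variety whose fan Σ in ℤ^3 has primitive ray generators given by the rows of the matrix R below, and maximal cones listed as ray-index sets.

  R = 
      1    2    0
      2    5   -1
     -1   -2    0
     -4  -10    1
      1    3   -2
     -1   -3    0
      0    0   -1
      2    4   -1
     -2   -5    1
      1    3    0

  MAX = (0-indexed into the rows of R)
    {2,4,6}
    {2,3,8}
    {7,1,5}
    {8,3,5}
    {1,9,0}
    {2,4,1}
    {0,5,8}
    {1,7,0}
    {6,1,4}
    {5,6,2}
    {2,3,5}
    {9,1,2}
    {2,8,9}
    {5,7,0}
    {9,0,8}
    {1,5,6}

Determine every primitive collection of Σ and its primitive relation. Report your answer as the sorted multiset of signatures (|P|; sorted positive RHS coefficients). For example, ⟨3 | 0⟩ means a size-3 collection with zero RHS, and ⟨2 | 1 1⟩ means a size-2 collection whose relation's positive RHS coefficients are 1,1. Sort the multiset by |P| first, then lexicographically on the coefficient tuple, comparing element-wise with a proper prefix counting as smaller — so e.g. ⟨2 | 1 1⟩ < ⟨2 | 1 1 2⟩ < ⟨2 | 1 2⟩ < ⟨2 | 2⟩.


Σ has 25 primitive collections:

  P = {0,2}:  v_{0} + v_{2} = 0  →  sig = ⟨2 | 0⟩
  P = {1,8}:  v_{1} + v_{8} = 0  →  sig = ⟨2 | 0⟩
  P = {5,9}:  v_{5} + v_{9} = 0  →  sig = ⟨2 | 0⟩
  P = {0,3}:  v_{0} + v_{3} = v_{5} + v_{8}  →  sig = ⟨2 | 1 1⟩
  P = {0,4}:  v_{0} + v_{4} = v_{1} + v_{6}  →  sig = ⟨2 | 1 1⟩
  P = {0,6}:  v_{0} + v_{6} = v_{1} + v_{5}  →  sig = ⟨2 | 1 1⟩
  P = {1,3}:  v_{1} + v_{3} = v_{2} + v_{5}  →  sig = ⟨2 | 1 1⟩
  P = {2,7}:  v_{2} + v_{7} = v_{1} + v_{5}  →  sig = ⟨2 | 1 1⟩
  P = {3,9}:  v_{3} + v_{9} = v_{2} + v_{8}  →  sig = ⟨2 | 1 1⟩
  P = {4,8}:  v_{4} + v_{8} = v_{2} + v_{6}  →  sig = ⟨2 | 1 1⟩
  P = {6,8}:  v_{6} + v_{8} = v_{2} + v_{5}  →  sig = ⟨2 | 1 1⟩
  P = {6,9}:  v_{6} + v_{9} = v_{1} + v_{2}  →  sig = ⟨2 | 1 1⟩
  P = {7,8}:  v_{7} + v_{8} = v_{0} + v_{5}  →  sig = ⟨2 | 1 1⟩
  P = {7,9}:  v_{7} + v_{9} = v_{0} + v_{1}  →  sig = ⟨2 | 1 1⟩
  P = {3,4}:  v_{3} + v_{4} = 2·v_{2} + v_{5} + v_{6}  →  sig = ⟨2 | 1 1 2⟩
  P = {4,7}:  v_{4} + v_{7} = 2·v_{1} + v_{5} + v_{6}  →  sig = ⟨2 | 1 1 2⟩
  P = {3,7}:  v_{3} + v_{7} = 2·v_{5}  →  sig = ⟨2 | 2⟩
  P = {4,5}:  v_{4} + v_{5} = 2·v_{6}  →  sig = ⟨2 | 2⟩
  P = {3,6}:  v_{3} + v_{6} = 2·v_{2} + 2·v_{5}  →  sig = ⟨2 | 2 2⟩
  P = {4,9}:  v_{4} + v_{9} = 2·v_{1} + 2·v_{2}  →  sig = ⟨2 | 2 2⟩
  P = {6,7}:  v_{6} + v_{7} = 2·v_{1} + 2·v_{5}  →  sig = ⟨2 | 2 2⟩
  P = {0,1,5}:  v_{0} + v_{1} + v_{5} = v_{7}  →  sig = ⟨3 | 1⟩
  P = {1,2,5}:  v_{1} + v_{2} + v_{5} = v_{6}  →  sig = ⟨3 | 1⟩
  P = {1,2,6}:  v_{1} + v_{2} + v_{6} = v_{4}  →  sig = ⟨3 | 1⟩
  P = {2,5,8}:  v_{2} + v_{5} + v_{8} = v_{3}  →  sig = ⟨3 | 1⟩

Signatures (|P|; sorted positive RHS coefficients), sorted:
{ ⟨2 | 0⟩ ×3,  ⟨2 | 1 1⟩ ×11,  ⟨2 | 1 1 2⟩ ×2,  ⟨2 | 2⟩ ×2,  ⟨2 | 2 2⟩ ×3,  ⟨3 | 1⟩ ×4 }


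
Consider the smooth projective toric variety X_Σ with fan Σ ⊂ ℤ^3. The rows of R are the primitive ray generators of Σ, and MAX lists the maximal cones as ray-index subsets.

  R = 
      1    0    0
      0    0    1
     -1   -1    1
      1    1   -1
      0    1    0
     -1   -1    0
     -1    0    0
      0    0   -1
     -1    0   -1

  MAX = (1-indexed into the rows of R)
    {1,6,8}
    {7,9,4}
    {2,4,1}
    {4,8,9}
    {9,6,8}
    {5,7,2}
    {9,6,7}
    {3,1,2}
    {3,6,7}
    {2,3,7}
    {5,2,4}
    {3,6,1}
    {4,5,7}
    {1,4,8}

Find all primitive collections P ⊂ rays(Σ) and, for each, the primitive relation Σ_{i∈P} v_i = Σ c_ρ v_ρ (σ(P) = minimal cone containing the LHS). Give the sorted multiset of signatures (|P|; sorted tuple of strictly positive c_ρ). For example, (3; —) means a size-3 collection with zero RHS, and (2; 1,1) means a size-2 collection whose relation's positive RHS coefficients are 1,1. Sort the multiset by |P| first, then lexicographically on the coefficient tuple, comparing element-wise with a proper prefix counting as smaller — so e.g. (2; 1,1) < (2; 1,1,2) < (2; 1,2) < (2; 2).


Σ has 16 primitive collections:

  • {1,7}:  v_{1} + v_{7} = 0  ⟹  sig = (2; —)
  • {2,8}:  v_{2} + v_{8} = 0  ⟹  sig = (2; —)
  • {3,4}:  v_{3} + v_{4} = 0  ⟹  sig = (2; —)
  • {1,9}:  v_{1} + v_{9} = v_{8}  ⟹  sig = (2; 1)
  • {2,6}:  v_{2} + v_{6} = v_{3}  ⟹  sig = (2; 1)
  • {2,9}:  v_{2} + v_{9} = v_{7}  ⟹  sig = (2; 1)
  • {3,8}:  v_{3} + v_{8} = v_{6}  ⟹  sig = (2; 1)
  • {4,6}:  v_{4} + v_{6} = v_{8}  ⟹  sig = (2; 1)
  • {5,6}:  v_{5} + v_{6} = v_{7}  ⟹  sig = (2; 1)
  • {7,8}:  v_{7} + v_{8} = v_{9}  ⟹  sig = (2; 1)
  • {1,5}:  v_{1} + v_{5} = v_{2} + v_{4}  ⟹  sig = (2; 1,1)
  • {3,5}:  v_{3} + v_{5} = v_{2} + v_{7}  ⟹  sig = (2; 1,1)
  • {3,9}:  v_{3} + v_{9} = v_{6} + v_{7}  ⟹  sig = (2; 1,1)
  • {5,8}:  v_{5} + v_{8} = v_{4} + v_{7}  ⟹  sig = (2; 1,1)
  • {5,9}:  v_{5} + v_{9} = v_{4} + 2·v_{7}  ⟹  sig = (2; 1,2)
  • {2,4,7}:  v_{2} + v_{4} + v_{7} = v_{5}  ⟹  sig = (3; 1)

Hence PRS(X_Σ) =
    (2; —)
    (2; —)
    (2; —)
    (2; 1)
    (2; 1)
    (2; 1)
    (2; 1)
    (2; 1)
    (2; 1)
    (2; 1)
    (2; 1,1)
    (2; 1,1)
    (2; 1,1)
    (2; 1,1)
    (2; 1,2)
    (3; 1)


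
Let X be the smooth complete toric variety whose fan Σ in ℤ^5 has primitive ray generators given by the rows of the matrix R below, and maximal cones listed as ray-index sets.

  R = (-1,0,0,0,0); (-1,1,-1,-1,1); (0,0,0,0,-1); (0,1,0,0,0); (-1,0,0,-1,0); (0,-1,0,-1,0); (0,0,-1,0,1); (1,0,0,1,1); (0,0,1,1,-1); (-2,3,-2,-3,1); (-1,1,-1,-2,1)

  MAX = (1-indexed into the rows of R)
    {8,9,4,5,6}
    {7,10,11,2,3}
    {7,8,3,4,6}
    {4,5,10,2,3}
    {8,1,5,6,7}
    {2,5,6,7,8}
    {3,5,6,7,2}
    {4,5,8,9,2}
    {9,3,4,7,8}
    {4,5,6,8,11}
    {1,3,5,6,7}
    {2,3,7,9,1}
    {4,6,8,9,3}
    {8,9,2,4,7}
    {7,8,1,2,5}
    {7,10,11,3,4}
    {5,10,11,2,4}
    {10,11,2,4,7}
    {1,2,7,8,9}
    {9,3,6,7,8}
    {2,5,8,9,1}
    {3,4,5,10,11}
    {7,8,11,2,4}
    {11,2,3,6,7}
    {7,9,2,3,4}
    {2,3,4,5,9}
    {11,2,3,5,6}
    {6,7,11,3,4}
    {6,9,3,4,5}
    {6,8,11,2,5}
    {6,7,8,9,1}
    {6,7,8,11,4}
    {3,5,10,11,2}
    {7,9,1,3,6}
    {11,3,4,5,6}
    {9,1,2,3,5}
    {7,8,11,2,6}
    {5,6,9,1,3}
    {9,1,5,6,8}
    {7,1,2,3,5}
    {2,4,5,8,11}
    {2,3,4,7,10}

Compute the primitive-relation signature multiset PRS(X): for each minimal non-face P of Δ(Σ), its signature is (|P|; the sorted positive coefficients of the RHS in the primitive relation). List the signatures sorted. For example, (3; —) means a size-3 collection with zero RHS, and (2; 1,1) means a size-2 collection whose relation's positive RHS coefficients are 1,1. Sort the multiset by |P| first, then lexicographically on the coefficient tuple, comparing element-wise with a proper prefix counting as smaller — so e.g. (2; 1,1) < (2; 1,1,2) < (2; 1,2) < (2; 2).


Δ(Σ) — 11 vertices, 20 min non-faces:

  P = {1,4}:  v_{1} + v_{4} = v_{2} + v_{9} — sig = (2; 1,1)
  P = {1,11}:  v_{1} + v_{11} = v_{2} + v_{5} — sig = (2; 1,1)
  P = {9,11}:  v_{9} + v_{11} = v_{4} + v_{5} — sig = (2; 1,1)
  P = {1,10}:  v_{1} + v_{10} = 2·v_{2} + v_{3} + v_{4} + v_{5} — sig = (2; 1,1,1,2)
  P = {9,10}:  v_{9} + v_{10} = v_{2} + v_{3} + 2·v_{4} + v_{5} — sig = (2; 1,1,1,2)
  P = {8,10}:  v_{8} + v_{10} = 2·v_{4} + v_{7} + v_{11} — sig = (2; 1,1,2)
  P = {6,10}:  v_{6} + v_{10} = v_{3} + 2·v_{11} — sig = (2; 1,2)
  P = {3,5,8}:  v_{3} + v_{5} + v_{8} = 0 — sig = (3; —)
  P = {2,4,6}:  v_{2} + v_{4} + v_{6} = v_{11} — sig = (3; 1)
  P = {2,6,9}:  v_{2} + v_{6} + v_{9} = v_{5} — sig = (3; 1)
  P = {4,5,7}:  v_{4} + v_{5} + v_{7} = v_{2} — sig = (3; 1)
  P = {5,7,9}:  v_{5} + v_{7} + v_{9} = v_{1} — sig = (3; 1)
  P = {1,3,8}:  v_{1} + v_{3} + v_{8} = v_{7} + v_{9} — sig = (3; 1,1)
  P = {2,3,8}:  v_{2} + v_{3} + v_{8} = v_{4} + v_{7} — sig = (3; 1,1)
  P = {3,8,11}:  v_{3} + v_{8} + v_{11} = 2·v_{4} + v_{6} + v_{7} — sig = (3; 1,1,2)
  P = {5,7,10}:  v_{5} + v_{7} + v_{10} = 2·v_{2} + v_{3} + v_{11} — sig = (3; 1,1,2)
  P = {1,2,6}:  v_{1} + v_{2} + v_{6} = 2·v_{5} + v_{7} — sig = (3; 1,2)
  P = {5,7,11}:  v_{5} + v_{7} + v_{11} = 2·v_{2} + v_{6} — sig = (3; 1,2)
  P = {4,6,7,9}:  v_{4} + v_{6} + v_{7} + v_{9} = 0 — sig = (4; —)
  P = {2,3,4,11}:  v_{2} + v_{3} + v_{4} + v_{11} = v_{10} — sig = (4; 1)

Hence PRS(X_Σ) =
    |P|=2: 7 collections, coeffs (1,1), (1,1), (1,1), (1,1,1,2), (1,1,1,2), (1,1,2), (1,2)
    |P|=3: 11 collections, coeffs (), (1), (1), (1), (1), (1,1), (1,1), (1,1,2), (1,1,2), (1,2), (1,2)
    |P|=4: 2 collections, coeffs (), (1)


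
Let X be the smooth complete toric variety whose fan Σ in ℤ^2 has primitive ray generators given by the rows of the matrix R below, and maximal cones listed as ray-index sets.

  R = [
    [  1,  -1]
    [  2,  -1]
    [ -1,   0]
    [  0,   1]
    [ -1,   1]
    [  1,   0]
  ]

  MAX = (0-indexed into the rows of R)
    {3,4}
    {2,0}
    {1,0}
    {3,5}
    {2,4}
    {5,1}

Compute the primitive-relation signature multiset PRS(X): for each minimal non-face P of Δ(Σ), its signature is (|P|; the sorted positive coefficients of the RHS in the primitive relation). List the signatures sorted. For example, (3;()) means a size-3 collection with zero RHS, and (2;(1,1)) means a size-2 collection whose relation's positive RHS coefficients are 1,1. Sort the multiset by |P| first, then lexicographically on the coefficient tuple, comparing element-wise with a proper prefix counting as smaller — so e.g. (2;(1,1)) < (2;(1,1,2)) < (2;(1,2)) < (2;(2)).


Δ(Σ) — 6 vertices, 9 min non-faces:

  • {0,4}:  v_{0} + v_{4} = 0  ⟹  sig = (2;())
  • {2,5}:  v_{2} + v_{5} = 0  ⟹  sig = (2;())
  • {0,3}:  v_{0} + v_{3} = v_{5}  ⟹  sig = (2;(1))
  • {0,5}:  v_{0} + v_{5} = v_{1}  ⟹  sig = (2;(1))
  • {1,2}:  v_{1} + v_{2} = v_{0}  ⟹  sig = (2;(1))
  • {1,4}:  v_{1} + v_{4} = v_{5}  ⟹  sig = (2;(1))
  • {2,3}:  v_{2} + v_{3} = v_{4}  ⟹  sig = (2;(1))
  • {4,5}:  v_{4} + v_{5} = v_{3}  ⟹  sig = (2;(1))
  • {1,3}:  v_{1} + v_{3} = 2·v_{5}  ⟹  sig = (2;(2))

so the primitive-relation signature multiset is
    (2;())
    (2;())
    (2;(1))
    (2;(1))
    (2;(1))
    (2;(1))
    (2;(1))
    (2;(1))
    (2;(2))
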